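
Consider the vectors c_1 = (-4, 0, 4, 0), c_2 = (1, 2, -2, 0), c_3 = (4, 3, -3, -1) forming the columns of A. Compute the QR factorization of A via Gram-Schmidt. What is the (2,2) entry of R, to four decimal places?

r_{22} = 2.1213

c_1 = (-4, 0, 4, 0); ‖c_1‖ = 5.6569, so e_1 = (-0.7071, 0.0000, 0.7071, 0.0000).
e_1·c_2 = (-0.7071)·1 + 0.0000·2 + 0.7071·(-2) + 0.0000·0 = -2.1213.
u_2 = c_2 + 2.1213·e_1 = (-0.5000, 2.0000, -0.5000, 0.0000).
r_{22} = ‖u_2‖ = 2.1213.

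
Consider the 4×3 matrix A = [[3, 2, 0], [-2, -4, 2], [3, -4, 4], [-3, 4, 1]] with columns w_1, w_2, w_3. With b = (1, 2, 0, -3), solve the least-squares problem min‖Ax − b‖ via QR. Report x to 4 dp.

x = (0.1743, -0.4896, -0.4602)

e_1 = w_1/‖w_1‖ = (3, -2, 3, -3)/5.5678 = (0.5388, -0.3592, 0.5388, -0.5388).
r_{12} = e_1·w_2 = -1.7961.
u_2 = w_2 + 1.7961·e_1 = (2.9677, -4.6452, -3.0323, 3.0323).
‖u_2‖ = 6.9839, so e_2 = (0.4249, -0.6651, -0.4342, 0.4342).
r_{13} = e_1·w_3 = 0.8980; r_{23} = e_2·w_3 = -2.6328.
u_3 = w_3 − 0.8980·e_1 + 2.6328·e_2 = (0.6349, 0.5714, 2.3730, 2.6270).
‖u_3‖ = 3.6417, so e_3 = (0.1743, 0.1569, 0.6516, 0.7214).
Qᵀb = (1.4368, -2.2079, -1.6759).
Back-substitute: x_3 = -1.6759/3.6417 = -0.4602.
x_2 = (-2.2079 + 2.6328·(-0.4602))/6.9839 = -0.4896.
x_1 = (1.4368 + 1.7961·(-0.4896) − 0.8980·(-0.4602))/5.5678 = 0.1743.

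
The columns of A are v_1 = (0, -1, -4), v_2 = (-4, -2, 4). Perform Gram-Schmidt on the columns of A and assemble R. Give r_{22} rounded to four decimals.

v_1 = (0, -1, -4); ‖v_1‖ = 4.1231, so q_1 = (0.0000, -0.2425, -0.9701).
q_1·v_2 = 0.0000·(-4) + (-0.2425)·(-2) + (-0.9701)·4 = -3.3955.
u_2 = v_2 + 3.3955·q_1 = (-4.0000, -2.8235, 0.7059).
r_{22} = ‖u_2‖ = 4.9468.

r_{22} = 4.9468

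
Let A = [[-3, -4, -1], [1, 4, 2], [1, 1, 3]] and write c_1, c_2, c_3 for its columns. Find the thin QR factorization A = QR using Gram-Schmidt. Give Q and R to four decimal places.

Q = [[-0.9045, 0.2453, 0.3487], [0.3015, 0.9463, 0.1162], [0.3015, -0.2103, 0.9300]], R = [[3.3166, 5.1257, 2.4121], [0.0000, 2.5937, 1.0164], [0.0000, 0.0000, 2.6737]]

c_1 = (-3, 1, 1); ‖c_1‖ = 3.3166, so q_1 = (-0.9045, 0.3015, 0.3015).
q_1·c_2 = (-0.9045)·(-4) + 0.3015·4 + 0.3015·1 = 5.1257.
u_2 = c_2 − 5.1257·q_1 = (0.6364, 2.4545, -0.5455).
‖u_2‖ = 2.5937, so q_2 = (0.2453, 0.9463, -0.2103).
q_1·c_3 = (-0.9045)·(-1) + 0.3015·2 + 0.3015·3 = 2.4121; q_2·c_3 = 0.2453·(-1) + 0.9463·2 + (-0.2103)·3 = 1.0164.
u_3 = c_3 − 2.4121·q_1 − 1.0164·q_2 = (0.9324, 0.3108, 2.4865).
‖u_3‖ = 2.6737, so q_3 = (0.3487, 0.1162, 0.9300).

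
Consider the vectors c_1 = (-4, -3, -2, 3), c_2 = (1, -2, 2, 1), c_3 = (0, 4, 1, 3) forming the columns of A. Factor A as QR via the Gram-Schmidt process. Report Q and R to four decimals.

e_1 = c_1/‖c_1‖ = (-4, -3, -2, 3)/6.1644 = (-0.6489, -0.4867, -0.3244, 0.4867).
r_{12} = e_1·c_2 = 0.1622.
u_2 = c_2 − 0.1622·e_1 = (1.1053, -1.9211, 2.0526, 0.9211).
‖u_2‖ = 3.1581, so e_2 = (0.3500, -0.6083, 0.6500, 0.2916).
r_{13} = e_1·c_3 = -0.8111; r_{23} = e_2·c_3 = -0.9083.
u_3 = c_3 + 0.8111·e_1 + 0.9083·e_2 = (-0.2084, 3.0528, 1.3272, 3.6596).
‖u_3‖ = 4.9515, so e_3 = (-0.0421, 0.6165, 0.2680, 0.7391).

Q = [[-0.6489, 0.3500, -0.0421], [-0.4867, -0.6083, 0.6165], [-0.3244, 0.6500, 0.2680], [0.4867, 0.2916, 0.7391]], R = [[6.1644, 0.1622, -0.8111], [0.0000, 3.1581, -0.9083], [0.0000, 0.0000, 4.9515]]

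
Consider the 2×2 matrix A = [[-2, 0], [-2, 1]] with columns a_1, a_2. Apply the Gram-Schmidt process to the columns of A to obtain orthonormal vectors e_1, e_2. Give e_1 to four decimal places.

e_1 = (-0.7071, -0.7071)

e_1 = a_1/‖a_1‖ = (-2, -2)/2.8284 = (-0.7071, -0.7071).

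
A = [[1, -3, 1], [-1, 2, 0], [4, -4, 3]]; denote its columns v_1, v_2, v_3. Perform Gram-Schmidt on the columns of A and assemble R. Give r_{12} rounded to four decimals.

q_1 = v_1/‖v_1‖ = (1, -1, 4)/4.2426 = (0.2357, -0.2357, 0.9428).
r_{12} = q_1·v_2 = -4.9497.

r_{12} = -4.9497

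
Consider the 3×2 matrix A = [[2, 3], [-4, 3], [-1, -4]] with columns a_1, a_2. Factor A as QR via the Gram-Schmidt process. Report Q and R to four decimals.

Q = [[0.4364, 0.5487], [-0.8729, 0.4504], [-0.2182, -0.7043]], R = [[4.5826, -0.4364], [0.0000, 5.8146]]

a_1 = (2, -4, -1); ‖a_1‖ = 4.5826, so q_1 = (0.4364, -0.8729, -0.2182).
q_1·a_2 = 0.4364·3 + (-0.8729)·3 + (-0.2182)·(-4) = -0.4364.
u_2 = a_2 + 0.4364·q_1 = (3.1905, 2.6190, -4.0952).
‖u_2‖ = 5.8146, so q_2 = (0.5487, 0.4504, -0.7043).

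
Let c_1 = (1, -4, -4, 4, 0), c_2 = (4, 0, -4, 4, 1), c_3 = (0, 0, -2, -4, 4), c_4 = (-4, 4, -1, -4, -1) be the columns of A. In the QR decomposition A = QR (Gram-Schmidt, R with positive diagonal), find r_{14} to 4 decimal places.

c_1 = (1, -4, -4, 4, 0); ‖c_1‖ = 7.0000, so e_1 = (0.1429, -0.5714, -0.5714, 0.5714, 0.0000).
r_{14} = e_1·c_4 = -4.5714.

r_{14} = -4.5714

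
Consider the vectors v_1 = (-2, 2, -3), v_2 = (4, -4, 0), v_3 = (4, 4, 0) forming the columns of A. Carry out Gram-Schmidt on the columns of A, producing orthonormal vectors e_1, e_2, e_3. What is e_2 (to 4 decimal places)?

v_1 = (-2, 2, -3); ‖v_1‖ = 4.1231, so e_1 = (-0.4851, 0.4851, -0.7276).
e_1·v_2 = (-0.4851)·4 + 0.4851·(-4) + (-0.7276)·0 = -3.8806.
u_2 = v_2 + 3.8806·e_1 = (2.1176, -2.1176, -2.8235).
‖u_2‖ = 4.1160, so e_2 = (0.5145, -0.5145, -0.6860).

e_2 = (0.5145, -0.5145, -0.6860)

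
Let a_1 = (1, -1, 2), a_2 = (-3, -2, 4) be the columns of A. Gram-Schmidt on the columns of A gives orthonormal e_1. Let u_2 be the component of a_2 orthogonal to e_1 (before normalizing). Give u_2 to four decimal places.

a_1 = (1, -1, 2); ‖a_1‖ = 2.4495, so e_1 = (0.4082, -0.4082, 0.8165).
e_1·a_2 = 0.4082·(-3) + (-0.4082)·(-2) + 0.8165·4 = 2.8577.
u_2 = a_2 − 2.8577·e_1 = (-4.1667, -0.8333, 1.6667).

u_2 = (-4.1667, -0.8333, 1.6667)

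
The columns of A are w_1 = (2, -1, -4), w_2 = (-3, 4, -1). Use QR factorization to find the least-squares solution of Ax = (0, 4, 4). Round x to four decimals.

w_1 = (2, -1, -4); ‖w_1‖ = 4.5826, so q_1 = (0.4364, -0.2182, -0.8729).
q_1·w_2 = 0.4364·(-3) + (-0.2182)·4 + (-0.8729)·(-1) = -1.3093.
u_2 = w_2 + 1.3093·q_1 = (-2.4286, 3.7143, -2.1429).
‖u_2‖ = 4.9281, so q_2 = (-0.4928, 0.7537, -0.4348).
Qᵀb = (-4.3644, 1.2755).
Back-substitute: x_2 = 1.2755/4.9281 = 0.2588.
x_1 = (-4.3644 + 1.3093·0.2588)/4.5826 = -0.8784.

x = (-0.8784, 0.2588)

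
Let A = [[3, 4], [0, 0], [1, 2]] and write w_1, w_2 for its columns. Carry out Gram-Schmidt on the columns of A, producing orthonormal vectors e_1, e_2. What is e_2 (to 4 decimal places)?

w_1 = (3, 0, 1); ‖w_1‖ = 3.1623, so e_1 = (0.9487, 0.0000, 0.3162).
e_1·w_2 = 0.9487·4 + 0.0000·0 + 0.3162·2 = 4.4272.
u_2 = w_2 − 4.4272·e_1 = (-0.2000, 0.0000, 0.6000).
‖u_2‖ = 0.6325, so e_2 = (-0.3162, 0.0000, 0.9487).

e_2 = (-0.3162, 0.0000, 0.9487)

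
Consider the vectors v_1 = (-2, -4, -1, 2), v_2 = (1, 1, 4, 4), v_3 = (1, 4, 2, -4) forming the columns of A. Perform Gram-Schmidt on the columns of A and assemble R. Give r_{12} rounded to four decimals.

r_{12} = -0.4000

v_1 = (-2, -4, -1, 2); ‖v_1‖ = 5.0000, so e_1 = (-0.4000, -0.8000, -0.2000, 0.4000).
r_{12} = e_1·v_2 = -0.4000.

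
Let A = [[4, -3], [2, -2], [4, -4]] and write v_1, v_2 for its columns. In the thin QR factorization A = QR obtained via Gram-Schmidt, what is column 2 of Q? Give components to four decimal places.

v_1 = (4, 2, 4); ‖v_1‖ = 6.0000, so q_1 = (0.6667, 0.3333, 0.6667).
q_1·v_2 = 0.6667·(-3) + 0.3333·(-2) + 0.6667·(-4) = -5.3333.
u_2 = v_2 + 5.3333·q_1 = (0.5556, -0.2222, -0.4444).
‖u_2‖ = 0.7454, so q_2 = (0.7454, -0.2981, -0.5963).

q_2 = (0.7454, -0.2981, -0.5963)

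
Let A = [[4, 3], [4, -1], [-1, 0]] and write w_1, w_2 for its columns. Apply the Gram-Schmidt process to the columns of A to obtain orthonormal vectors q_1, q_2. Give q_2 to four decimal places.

q_1 = w_1/‖w_1‖ = (4, 4, -1)/5.7446 = (0.6963, 0.6963, -0.1741).
r_{12} = q_1·w_2 = 1.3926.
u_2 = w_2 − 1.3926·q_1 = (2.0303, -1.9697, 0.2424).
‖u_2‖ = 2.8391, so q_2 = (0.7151, -0.6938, 0.0854).

q_2 = (0.7151, -0.6938, 0.0854)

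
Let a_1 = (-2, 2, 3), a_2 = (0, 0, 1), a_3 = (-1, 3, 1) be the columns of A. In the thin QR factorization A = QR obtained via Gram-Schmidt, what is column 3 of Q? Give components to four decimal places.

e_3 = (0.7071, 0.7071, 0.0000)

a_1 = (-2, 2, 3); ‖a_1‖ = 4.1231, so e_1 = (-0.4851, 0.4851, 0.7276).
e_1·a_2 = (-0.4851)·0 + 0.4851·0 + 0.7276·1 = 0.7276.
u_2 = a_2 − 0.7276·e_1 = (0.3529, -0.3529, 0.4706).
‖u_2‖ = 0.6860, so e_2 = (0.5145, -0.5145, 0.6860).
e_1·a_3 = (-0.4851)·(-1) + 0.4851·3 + 0.7276·1 = 2.6679; e_2·a_3 = 0.5145·(-1) + (-0.5145)·3 + 0.6860·1 = -1.3720.
u_3 = a_3 − 2.6679·e_1 + 1.3720·e_2 = (1.0000, 1.0000, 0.0000).
‖u_3‖ = 1.4142, so e_3 = (0.7071, 0.7071, 0.0000).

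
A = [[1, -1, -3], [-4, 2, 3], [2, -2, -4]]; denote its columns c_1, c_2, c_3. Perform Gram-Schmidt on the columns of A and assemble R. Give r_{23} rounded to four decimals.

r_{23} = 2.8301

q_1 = c_1/‖c_1‖ = (1, -4, 2)/4.5826 = (0.2182, -0.8729, 0.4364).
r_{12} = q_1·c_2 = -2.8368.
u_2 = c_2 + 2.8368·q_1 = (-0.3810, -0.4762, -0.7619).
‖u_2‖ = 0.9759, so q_2 = (-0.3904, -0.4880, -0.7807).
r_{23} = q_2·c_3 = 2.8301.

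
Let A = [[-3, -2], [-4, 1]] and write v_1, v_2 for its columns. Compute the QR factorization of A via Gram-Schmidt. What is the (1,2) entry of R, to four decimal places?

r_{12} = 0.4000

v_1 = (-3, -4); ‖v_1‖ = 5.0000, so e_1 = (-0.6000, -0.8000).
r_{12} = e_1·v_2 = 0.4000.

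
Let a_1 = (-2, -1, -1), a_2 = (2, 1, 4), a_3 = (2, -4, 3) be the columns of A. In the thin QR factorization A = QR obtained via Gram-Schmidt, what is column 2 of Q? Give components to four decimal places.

q_2 = (-0.3651, -0.1826, 0.9129)

a_1 = (-2, -1, -1); ‖a_1‖ = 2.4495, so q_1 = (-0.8165, -0.4082, -0.4082).
q_1·a_2 = (-0.8165)·2 + (-0.4082)·1 + (-0.4082)·4 = -3.6742.
u_2 = a_2 + 3.6742·q_1 = (-1.0000, -0.5000, 2.5000).
‖u_2‖ = 2.7386, so q_2 = (-0.3651, -0.1826, 0.9129).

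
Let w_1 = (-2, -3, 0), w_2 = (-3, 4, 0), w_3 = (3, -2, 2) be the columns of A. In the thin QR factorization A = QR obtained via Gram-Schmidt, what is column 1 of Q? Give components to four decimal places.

e_1 = w_1/‖w_1‖ = (-2, -3, 0)/3.6056 = (-0.5547, -0.8321, 0.0000).

e_1 = (-0.5547, -0.8321, 0.0000)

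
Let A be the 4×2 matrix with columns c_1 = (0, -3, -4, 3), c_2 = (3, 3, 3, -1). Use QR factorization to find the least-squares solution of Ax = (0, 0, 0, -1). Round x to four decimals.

x = (-0.1596, -0.1011)

e_1 = c_1/‖c_1‖ = (0, -3, -4, 3)/5.8310 = (0.0000, -0.5145, -0.6860, 0.5145).
r_{12} = e_1·c_2 = -4.1160.
u_2 = c_2 + 4.1160·e_1 = (3.0000, 0.8824, 0.1765, 1.1176).
‖u_2‖ = 3.3255, so e_2 = (0.9021, 0.2653, 0.0531, 0.3361).
Qᵀb = (-0.5145, -0.3361).
Back-substitute: x_2 = -0.3361/3.3255 = -0.1011.
x_1 = (-0.5145 + 4.1160·(-0.1011))/5.8310 = -0.1596.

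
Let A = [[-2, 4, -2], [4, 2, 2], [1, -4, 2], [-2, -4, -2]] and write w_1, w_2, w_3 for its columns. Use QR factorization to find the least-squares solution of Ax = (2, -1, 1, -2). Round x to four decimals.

q_1 = w_1/‖w_1‖ = (-2, 4, 1, -2)/5.0000 = (-0.4000, 0.8000, 0.2000, -0.4000).
r_{12} = q_1·w_2 = 0.8000.
u_2 = w_2 − 0.8000·q_1 = (4.3200, 1.3600, -4.1600, -3.6800).
‖u_2‖ = 7.1666, so q_2 = (0.6028, 0.1898, -0.5805, -0.5135).
r_{13} = q_1·w_3 = 3.6000; r_{23} = q_2·w_3 = -0.9600.
u_3 = w_3 − 3.6000·q_1 + 0.9600·q_2 = (0.0187, -0.6978, 0.7227, -1.0530).
‖u_3‖ = 1.4555, so q_3 = (0.0128, -0.4794, 0.4966, -0.7235).
Qᵀb = (-0.6000, 1.4623, 2.4486).
Back-substitute: x_3 = 2.4486/1.4555 = 1.6824.
x_2 = (1.4623 + 0.9600·1.6824)/7.1666 = 0.4294.
x_1 = (-0.6000 − 0.8000·0.4294 − 3.6000·1.6824)/5.0000 = -1.4000.

x = (-1.4000, 0.4294, 1.6824)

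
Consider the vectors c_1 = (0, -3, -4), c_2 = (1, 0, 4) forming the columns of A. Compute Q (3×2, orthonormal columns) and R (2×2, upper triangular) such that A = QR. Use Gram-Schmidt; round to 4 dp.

e_1 = c_1/‖c_1‖ = (0, -3, -4)/5.0000 = (0.0000, -0.6000, -0.8000).
r_{12} = e_1·c_2 = -3.2000.
u_2 = c_2 + 3.2000·e_1 = (1.0000, -1.9200, 1.4400).
‖u_2‖ = 2.6000, so e_2 = (0.3846, -0.7385, 0.5538).

Q = [[0.0000, 0.3846], [-0.6000, -0.7385], [-0.8000, 0.5538]], R = [[5.0000, -3.2000], [0.0000, 2.6000]]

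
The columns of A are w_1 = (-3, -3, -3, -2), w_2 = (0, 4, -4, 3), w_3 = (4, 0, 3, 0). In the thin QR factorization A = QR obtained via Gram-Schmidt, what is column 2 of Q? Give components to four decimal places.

q_2 = (-0.0920, 0.5417, -0.7257, 0.4140)

w_1 = (-3, -3, -3, -2); ‖w_1‖ = 5.5678, so q_1 = (-0.5388, -0.5388, -0.5388, -0.3592).
q_1·w_2 = (-0.5388)·0 + (-0.5388)·4 + (-0.5388)·(-4) + (-0.3592)·3 = -1.0776.
u_2 = w_2 + 1.0776·q_1 = (-0.5806, 3.4194, -4.5806, 2.6129).
‖u_2‖ = 6.3118, so q_2 = (-0.0920, 0.5417, -0.7257, 0.4140).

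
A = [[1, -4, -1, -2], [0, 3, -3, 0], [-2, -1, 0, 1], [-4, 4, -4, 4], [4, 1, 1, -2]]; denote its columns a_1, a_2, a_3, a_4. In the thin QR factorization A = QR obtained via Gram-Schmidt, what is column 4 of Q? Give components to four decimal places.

a_1 = (1, 0, -2, -4, 4); ‖a_1‖ = 6.0828, so e_1 = (0.1644, 0.0000, -0.3288, -0.6576, 0.6576).
e_1·a_2 = 0.1644·(-4) + 0.0000·3 + (-0.3288)·(-1) + (-0.6576)·4 + 0.6576·1 = -2.3016.
u_2 = a_2 + 2.3016·e_1 = (-3.6216, 3.0000, -1.7568, 2.4865, 2.5135).
‖u_2‖ = 6.1403, so e_2 = (-0.5898, 0.4886, -0.2861, 0.4049, 0.4094).
e_1·a_3 = 0.1644·(-1) + 0.0000·(-3) + (-0.3288)·0 + (-0.6576)·(-4) + 0.6576·1 = 3.1236; e_2·a_3 = (-0.5898)·(-1) + 0.4886·(-3) + (-0.2861)·0 + 0.4049·(-4) + 0.4094·1 = -2.0864.
u_3 = a_3 − 3.1236·e_1 + 2.0864·e_2 = (-2.7441, -1.9806, 0.4301, -1.1011, -0.2000).
‖u_3‖ = 3.5903, so e_3 = (-0.7643, -0.5517, 0.1198, -0.3067, -0.0557).
e_1·a_4 = 0.1644·(-2) + 0.0000·0 + (-0.3288)·1 + (-0.6576)·4 + 0.6576·(-2) = -4.6032; e_2·a_4 = (-0.5898)·(-2) + 0.4886·0 + (-0.2861)·1 + 0.4049·4 + 0.4094·(-2) = 1.6946; e_3·a_4 = (-0.7643)·(-2) + (-0.5517)·0 + 0.1198·1 + (-0.3067)·4 + (-0.0557)·(-2) = 0.5331.
u_4 = a_4 + 4.6032·e_1 − 1.6946·e_2 − 0.5331·e_3 = (0.1637, -0.5339, -0.0925, 0.4502, 0.3630).
‖u_4‖ = 0.8092, so e_4 = (0.2023, -0.6597, -0.1143, 0.5564, 0.4486).

e_4 = (0.2023, -0.6597, -0.1143, 0.5564, 0.4486)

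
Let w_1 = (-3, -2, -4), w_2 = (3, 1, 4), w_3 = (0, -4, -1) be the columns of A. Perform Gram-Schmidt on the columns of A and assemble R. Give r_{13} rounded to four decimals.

e_1 = w_1/‖w_1‖ = (-3, -2, -4)/5.3852 = (-0.5571, -0.3714, -0.7428).
r_{13} = e_1·w_3 = 2.2283.

r_{13} = 2.2283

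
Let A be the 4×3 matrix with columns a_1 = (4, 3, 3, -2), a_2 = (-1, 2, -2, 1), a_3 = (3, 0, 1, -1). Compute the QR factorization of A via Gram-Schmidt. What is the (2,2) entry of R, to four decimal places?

e_1 = a_1/‖a_1‖ = (4, 3, 3, -2)/6.1644 = (0.6489, 0.4867, 0.4867, -0.3244).
r_{12} = e_1·a_2 = -0.9733.
u_2 = a_2 + 0.9733·e_1 = (-0.3684, 2.4737, -1.5263, 0.6842).
r_{22} = ‖u_2‖ = 3.0088.

r_{22} = 3.0088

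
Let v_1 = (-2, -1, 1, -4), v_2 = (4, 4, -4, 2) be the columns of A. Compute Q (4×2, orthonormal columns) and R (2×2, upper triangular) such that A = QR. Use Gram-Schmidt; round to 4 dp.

Q = [[-0.4264, 0.3578], [-0.2132, 0.5725], [0.2132, -0.5725], [-0.8528, -0.4652]], R = [[4.6904, -5.1168], [0.0000, 5.0812]]

v_1 = (-2, -1, 1, -4); ‖v_1‖ = 4.6904, so e_1 = (-0.4264, -0.2132, 0.2132, -0.8528).
e_1·v_2 = (-0.4264)·4 + (-0.2132)·4 + 0.2132·(-4) + (-0.8528)·2 = -5.1168.
u_2 = v_2 + 5.1168·e_1 = (1.8182, 2.9091, -2.9091, -2.3636).
‖u_2‖ = 5.0812, so e_2 = (0.3578, 0.5725, -0.5725, -0.4652).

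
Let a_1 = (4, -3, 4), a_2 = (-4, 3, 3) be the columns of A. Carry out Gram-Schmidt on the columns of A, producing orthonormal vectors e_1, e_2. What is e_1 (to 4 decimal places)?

e_1 = (0.6247, -0.4685, 0.6247)

e_1 = a_1/‖a_1‖ = (4, -3, 4)/6.4031 = (0.6247, -0.4685, 0.6247).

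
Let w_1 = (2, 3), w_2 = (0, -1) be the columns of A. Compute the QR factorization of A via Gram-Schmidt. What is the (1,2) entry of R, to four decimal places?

r_{12} = -0.8321

q_1 = w_1/‖w_1‖ = (2, 3)/3.6056 = (0.5547, 0.8321).
r_{12} = q_1·w_2 = -0.8321.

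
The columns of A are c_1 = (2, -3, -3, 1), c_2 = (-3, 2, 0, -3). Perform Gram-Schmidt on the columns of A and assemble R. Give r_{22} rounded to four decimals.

r_{22} = 3.4953

c_1 = (2, -3, -3, 1); ‖c_1‖ = 4.7958, so q_1 = (0.4170, -0.6255, -0.6255, 0.2085).
q_1·c_2 = 0.4170·(-3) + (-0.6255)·2 + (-0.6255)·0 + 0.2085·(-3) = -3.1277.
u_2 = c_2 + 3.1277·q_1 = (-1.6957, 0.0435, -1.9565, -2.3478).
r_{22} = ‖u_2‖ = 3.4953.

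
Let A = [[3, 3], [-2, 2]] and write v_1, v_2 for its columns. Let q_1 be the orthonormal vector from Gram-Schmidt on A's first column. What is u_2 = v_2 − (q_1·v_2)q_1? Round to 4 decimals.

q_1 = v_1/‖v_1‖ = (3, -2)/3.6056 = (0.8321, -0.5547).
r_{12} = q_1·v_2 = 1.3868.
u_2 = v_2 − 1.3868·q_1 = (1.8462, 2.7692).

u_2 = (1.8462, 2.7692)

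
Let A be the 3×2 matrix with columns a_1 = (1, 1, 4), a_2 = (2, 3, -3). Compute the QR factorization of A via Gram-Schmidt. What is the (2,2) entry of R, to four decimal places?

a_1 = (1, 1, 4); ‖a_1‖ = 4.2426, so q_1 = (0.2357, 0.2357, 0.9428).
q_1·a_2 = 0.2357·2 + 0.2357·3 + 0.9428·(-3) = -1.6499.
u_2 = a_2 + 1.6499·q_1 = (2.3889, 3.3889, -1.4444).
r_{22} = ‖u_2‖ = 4.3906.

r_{22} = 4.3906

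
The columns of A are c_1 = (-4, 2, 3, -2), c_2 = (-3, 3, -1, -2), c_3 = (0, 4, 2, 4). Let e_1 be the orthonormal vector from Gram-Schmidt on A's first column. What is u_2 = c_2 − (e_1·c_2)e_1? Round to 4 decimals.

e_1 = c_1/‖c_1‖ = (-4, 2, 3, -2)/5.7446 = (-0.6963, 0.3482, 0.5222, -0.3482).
r_{12} = e_1·c_2 = 3.3075.
u_2 = c_2 − 3.3075·e_1 = (-0.6970, 1.8485, -2.7273, -0.8485).

u_2 = (-0.6970, 1.8485, -2.7273, -0.8485)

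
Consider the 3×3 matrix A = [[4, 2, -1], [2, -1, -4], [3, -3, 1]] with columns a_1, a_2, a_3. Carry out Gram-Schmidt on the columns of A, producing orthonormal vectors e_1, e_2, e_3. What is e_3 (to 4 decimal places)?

a_1 = (4, 2, 3); ‖a_1‖ = 5.3852, so e_1 = (0.7428, 0.3714, 0.5571).
e_1·a_2 = 0.7428·2 + 0.3714·(-1) + 0.5571·(-3) = -0.5571.
u_2 = a_2 + 0.5571·e_1 = (2.4138, -0.7931, -2.6897).
‖u_2‖ = 3.7000, so e_2 = (0.6524, -0.2144, -0.7269).
e_1·a_3 = 0.7428·(-1) + 0.3714·(-4) + 0.5571·1 = -1.6713; e_2·a_3 = 0.6524·(-1) + (-0.2144)·(-4) + (-0.7269)·1 = -0.5219.
u_3 = a_3 + 1.6713·e_1 + 0.5219·e_2 = (0.5819, -3.4912, 1.5516).
‖u_3‖ = 3.8645, so e_3 = (0.1506, -0.9034, 0.4015).

e_3 = (0.1506, -0.9034, 0.4015)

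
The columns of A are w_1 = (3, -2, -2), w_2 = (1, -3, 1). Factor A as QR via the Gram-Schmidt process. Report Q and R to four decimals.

e_1 = w_1/‖w_1‖ = (3, -2, -2)/4.1231 = (0.7276, -0.4851, -0.4851).
r_{12} = e_1·w_2 = 1.6977.
u_2 = w_2 − 1.6977·e_1 = (-0.2353, -2.1765, 1.8235).
‖u_2‖ = 2.8491, so e_2 = (-0.0826, -0.7639, 0.6400).

Q = [[0.7276, -0.0826], [-0.4851, -0.7639], [-0.4851, 0.6400]], R = [[4.1231, 1.6977], [0.0000, 2.8491]]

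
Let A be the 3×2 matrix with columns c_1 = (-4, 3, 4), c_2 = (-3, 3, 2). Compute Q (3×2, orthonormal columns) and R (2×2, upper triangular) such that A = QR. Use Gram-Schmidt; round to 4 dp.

Q = [[-0.6247, -0.1400], [0.4685, 0.7199], [0.6247, -0.6799]], R = [[6.4031, 4.5290], [0.0000, 1.2198]]

c_1 = (-4, 3, 4); ‖c_1‖ = 6.4031, so q_1 = (-0.6247, 0.4685, 0.6247).
q_1·c_2 = (-0.6247)·(-3) + 0.4685·3 + 0.6247·2 = 4.5290.
u_2 = c_2 − 4.5290·q_1 = (-0.1707, 0.8780, -0.8293).
‖u_2‖ = 1.2198, so q_2 = (-0.1400, 0.7199, -0.6799).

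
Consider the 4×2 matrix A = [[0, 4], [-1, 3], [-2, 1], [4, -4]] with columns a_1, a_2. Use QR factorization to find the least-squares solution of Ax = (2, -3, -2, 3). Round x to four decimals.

a_1 = (0, -1, -2, 4); ‖a_1‖ = 4.5826, so q_1 = (0.0000, -0.2182, -0.4364, 0.8729).
q_1·a_2 = 0.0000·4 + (-0.2182)·3 + (-0.4364)·1 + 0.8729·(-4) = -4.5826.
u_2 = a_2 + 4.5826·q_1 = (4.0000, 2.0000, -1.0000, 0.0000).
‖u_2‖ = 4.5826, so q_2 = (0.8729, 0.4364, -0.2182, 0.0000).
Qᵀb = (4.1461, 0.8729).
Back-substitute: x_2 = 0.8729/4.5826 = 0.1905.
x_1 = (4.1461 + 4.5826·0.1905)/4.5826 = 1.0952.

x = (1.0952, 0.1905)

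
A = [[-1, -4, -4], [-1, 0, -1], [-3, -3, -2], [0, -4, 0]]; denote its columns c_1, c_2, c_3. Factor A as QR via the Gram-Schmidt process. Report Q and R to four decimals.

Q = [[-0.3015, -0.5566, -0.7688], [-0.3015, 0.2334, -0.1586], [-0.9045, 0.1077, 0.3091], [0.0000, -0.7900, 0.5369]], R = [[3.3166, 3.9196, 3.3166], [0.0000, 5.0632, 1.7775], [0.0000, 0.0000, 2.6154]]

q_1 = c_1/‖c_1‖ = (-1, -1, -3, 0)/3.3166 = (-0.3015, -0.3015, -0.9045, 0.0000).
r_{12} = q_1·c_2 = 3.9196.
u_2 = c_2 − 3.9196·q_1 = (-2.8182, 1.1818, 0.5455, -4.0000).
‖u_2‖ = 5.0632, so q_2 = (-0.5566, 0.2334, 0.1077, -0.7900).
r_{13} = q_1·c_3 = 3.3166; r_{23} = q_2·c_3 = 1.7775.
u_3 = c_3 − 3.3166·q_1 − 1.7775·q_2 = (-2.0106, -0.4149, 0.8085, 1.4043).
‖u_3‖ = 2.6154, so q_3 = (-0.7688, -0.1586, 0.3091, 0.5369).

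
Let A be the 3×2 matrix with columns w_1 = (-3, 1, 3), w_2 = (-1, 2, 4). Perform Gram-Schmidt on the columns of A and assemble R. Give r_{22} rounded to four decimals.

r_{22} = 2.4061

w_1 = (-3, 1, 3); ‖w_1‖ = 4.3589, so q_1 = (-0.6882, 0.2294, 0.6882).
q_1·w_2 = (-0.6882)·(-1) + 0.2294·2 + 0.6882·4 = 3.9001.
u_2 = w_2 − 3.9001·q_1 = (1.6842, 1.1053, 1.3158).
r_{22} = ‖u_2‖ = 2.4061.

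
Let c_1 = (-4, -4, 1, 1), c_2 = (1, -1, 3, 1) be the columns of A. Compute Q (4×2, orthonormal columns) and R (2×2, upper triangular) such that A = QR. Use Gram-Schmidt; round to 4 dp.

Q = [[-0.6860, 0.4331], [-0.6860, -0.1559], [0.1715, 0.8489], [0.1715, 0.2599]], R = [[5.8310, 0.6860], [0.0000, 3.3955]]

c_1 = (-4, -4, 1, 1); ‖c_1‖ = 5.8310, so e_1 = (-0.6860, -0.6860, 0.1715, 0.1715).
e_1·c_2 = (-0.6860)·1 + (-0.6860)·(-1) + 0.1715·3 + 0.1715·1 = 0.6860.
u_2 = c_2 − 0.6860·e_1 = (1.4706, -0.5294, 2.8824, 0.8824).
‖u_2‖ = 3.3955, so e_2 = (0.4331, -0.1559, 0.8489, 0.2599).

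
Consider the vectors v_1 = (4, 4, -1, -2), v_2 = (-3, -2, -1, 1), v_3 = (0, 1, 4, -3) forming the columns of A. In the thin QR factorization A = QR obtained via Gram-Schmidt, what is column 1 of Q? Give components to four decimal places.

e_1 = (0.6576, 0.6576, -0.1644, -0.3288)

e_1 = v_1/‖v_1‖ = (4, 4, -1, -2)/6.0828 = (0.6576, 0.6576, -0.1644, -0.3288).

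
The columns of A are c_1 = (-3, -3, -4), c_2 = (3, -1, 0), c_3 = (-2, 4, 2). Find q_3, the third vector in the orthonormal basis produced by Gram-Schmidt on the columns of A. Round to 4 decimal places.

q_3 = (0.2294, 0.6882, -0.6882)

c_1 = (-3, -3, -4); ‖c_1‖ = 5.8310, so q_1 = (-0.5145, -0.5145, -0.6860).
q_1·c_2 = (-0.5145)·3 + (-0.5145)·(-1) + (-0.6860)·0 = -1.0290.
u_2 = c_2 + 1.0290·q_1 = (2.4706, -1.5294, -0.7059).
‖u_2‖ = 2.9902, so q_2 = (0.8262, -0.5115, -0.2361).
q_1·c_3 = (-0.5145)·(-2) + (-0.5145)·4 + (-0.6860)·2 = -2.4010; q_2·c_3 = 0.8262·(-2) + (-0.5115)·4 + (-0.2361)·2 = -4.1705.
u_3 = c_3 + 2.4010·q_1 + 4.1705·q_2 = (0.2105, 0.6316, -0.6316).
‖u_3‖ = 0.9177, so q_3 = (0.2294, 0.6882, -0.6882).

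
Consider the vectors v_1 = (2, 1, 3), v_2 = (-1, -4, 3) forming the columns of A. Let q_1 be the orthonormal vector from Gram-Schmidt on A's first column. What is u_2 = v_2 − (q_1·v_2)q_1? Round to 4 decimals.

q_1 = v_1/‖v_1‖ = (2, 1, 3)/3.7417 = (0.5345, 0.2673, 0.8018).
r_{12} = q_1·v_2 = 0.8018.
u_2 = v_2 − 0.8018·q_1 = (-1.4286, -4.2143, 2.3571).

u_2 = (-1.4286, -4.2143, 2.3571)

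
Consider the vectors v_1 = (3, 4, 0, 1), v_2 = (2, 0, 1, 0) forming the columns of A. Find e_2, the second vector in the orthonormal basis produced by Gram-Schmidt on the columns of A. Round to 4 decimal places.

e_2 = (0.6877, -0.4855, 0.5259, -0.1214)

v_1 = (3, 4, 0, 1); ‖v_1‖ = 5.0990, so e_1 = (0.5883, 0.7845, 0.0000, 0.1961).
e_1·v_2 = 0.5883·2 + 0.7845·0 + 0.0000·1 + 0.1961·0 = 1.1767.
u_2 = v_2 − 1.1767·e_1 = (1.3077, -0.9231, 1.0000, -0.2308).
‖u_2‖ = 1.9014, so e_2 = (0.6877, -0.4855, 0.5259, -0.1214).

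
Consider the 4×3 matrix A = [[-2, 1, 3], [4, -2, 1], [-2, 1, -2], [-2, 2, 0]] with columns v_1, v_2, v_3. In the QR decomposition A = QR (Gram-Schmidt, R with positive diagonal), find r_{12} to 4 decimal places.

v_1 = (-2, 4, -2, -2); ‖v_1‖ = 5.2915, so e_1 = (-0.3780, 0.7559, -0.3780, -0.3780).
r_{12} = e_1·v_2 = -3.0237.

r_{12} = -3.0237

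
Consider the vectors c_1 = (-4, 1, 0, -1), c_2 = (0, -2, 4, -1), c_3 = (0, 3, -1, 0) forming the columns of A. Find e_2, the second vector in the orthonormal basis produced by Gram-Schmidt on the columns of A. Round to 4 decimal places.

e_2 = (-0.0486, -0.4249, 0.8740, -0.2306)

c_1 = (-4, 1, 0, -1); ‖c_1‖ = 4.2426, so e_1 = (-0.9428, 0.2357, 0.0000, -0.2357).
e_1·c_2 = (-0.9428)·0 + 0.2357·(-2) + 0.0000·4 + (-0.2357)·(-1) = -0.2357.
u_2 = c_2 + 0.2357·e_1 = (-0.2222, -1.9444, 4.0000, -1.0556).
‖u_2‖ = 4.5765, so e_2 = (-0.0486, -0.4249, 0.8740, -0.2306).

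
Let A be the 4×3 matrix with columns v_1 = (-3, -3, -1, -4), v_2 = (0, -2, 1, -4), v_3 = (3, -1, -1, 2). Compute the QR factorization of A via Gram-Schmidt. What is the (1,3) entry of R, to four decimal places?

r_{13} = -2.1974

v_1 = (-3, -3, -1, -4); ‖v_1‖ = 5.9161, so q_1 = (-0.5071, -0.5071, -0.1690, -0.6761).
r_{13} = q_1·v_3 = -2.1974.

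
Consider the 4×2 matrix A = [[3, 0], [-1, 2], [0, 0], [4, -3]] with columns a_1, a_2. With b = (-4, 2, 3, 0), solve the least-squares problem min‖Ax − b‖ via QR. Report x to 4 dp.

x = (-0.8873, -0.6479)

q_1 = a_1/‖a_1‖ = (3, -1, 0, 4)/5.0990 = (0.5883, -0.1961, 0.0000, 0.7845).
r_{12} = q_1·a_2 = -2.7456.
u_2 = a_2 + 2.7456·q_1 = (1.6154, 1.4615, 0.0000, -0.8462).
‖u_2‖ = 2.3370, so q_2 = (0.6912, 0.6254, 0.0000, -0.3621).
Qᵀb = (-2.7456, -1.5141).
Back-substitute: x_2 = -1.5141/2.3370 = -0.6479.
x_1 = (-2.7456 + 2.7456·(-0.6479))/5.0990 = -0.8873.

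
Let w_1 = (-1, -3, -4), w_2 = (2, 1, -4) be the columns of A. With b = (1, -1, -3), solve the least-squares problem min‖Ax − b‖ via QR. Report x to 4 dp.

e_1 = w_1/‖w_1‖ = (-1, -3, -4)/5.0990 = (-0.1961, -0.5883, -0.7845).
r_{12} = e_1·w_2 = 2.1573.
u_2 = w_2 − 2.1573·e_1 = (2.4231, 2.2692, -2.3077).
‖u_2‖ = 4.0430, so e_2 = (0.5993, 0.5613, -0.5708).
Qᵀb = (2.7456, 1.7504).
Back-substitute: x_2 = 1.7504/4.0430 = 0.4329.
x_1 = (2.7456 − 2.1573·0.4329)/5.0990 = 0.3553.

x = (0.3553, 0.4329)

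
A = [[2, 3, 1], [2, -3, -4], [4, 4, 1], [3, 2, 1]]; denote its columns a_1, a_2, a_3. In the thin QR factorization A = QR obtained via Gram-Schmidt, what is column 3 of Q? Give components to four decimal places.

a_1 = (2, 2, 4, 3); ‖a_1‖ = 5.7446, so q_1 = (0.3482, 0.3482, 0.6963, 0.5222).
q_1·a_2 = 0.3482·3 + 0.3482·(-3) + 0.6963·4 + 0.5222·2 = 3.8297.
u_2 = a_2 − 3.8297·q_1 = (1.6667, -4.3333, 1.3333, 0.0000).
‖u_2‖ = 4.8305, so q_2 = (0.3450, -0.8971, 0.2760, 0.0000).
q_1·a_3 = 0.3482·1 + 0.3482·(-4) + 0.6963·1 + 0.5222·1 = 0.1741; q_2·a_3 = 0.3450·1 + (-0.8971)·(-4) + 0.2760·1 + 0.0000·1 = 4.2094.
u_3 = a_3 − 0.1741·q_1 − 4.2094·q_2 = (-0.5130, -0.2844, -0.2831, 0.9091).
‖u_3‖ = 1.1183, so q_3 = (-0.4587, -0.2543, -0.2532, 0.8129).

q_3 = (-0.4587, -0.2543, -0.2532, 0.8129)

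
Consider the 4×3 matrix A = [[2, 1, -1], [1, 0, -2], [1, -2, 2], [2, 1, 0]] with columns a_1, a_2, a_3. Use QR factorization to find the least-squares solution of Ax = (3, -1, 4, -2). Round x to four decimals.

x = (0.7963, -1.1852, 0.2963)

a_1 = (2, 1, 1, 2); ‖a_1‖ = 3.1623, so q_1 = (0.6325, 0.3162, 0.3162, 0.6325).
q_1·a_2 = 0.6325·1 + 0.3162·0 + 0.3162·(-2) + 0.6325·1 = 0.6325.
u_2 = a_2 − 0.6325·q_1 = (0.6000, -0.2000, -2.2000, 0.6000).
‖u_2‖ = 2.3664, so q_2 = (0.2535, -0.0845, -0.9297, 0.2535).
q_1·a_3 = 0.6325·(-1) + 0.3162·(-2) + 0.3162·2 + 0.6325·0 = -0.6325; q_2·a_3 = 0.2535·(-1) + (-0.0845)·(-2) + (-0.9297)·2 + 0.2535·0 = -1.9439.
u_3 = a_3 + 0.6325·q_1 + 1.9439·q_2 = (-0.1071, -1.9643, 0.3929, 0.8929).
‖u_3‖ = 2.1958, so q_3 = (-0.0488, -0.8946, 0.1789, 0.4066).
Qᵀb = (1.5811, -3.3806, 0.6506).
Back-substitute: x_3 = 0.6506/2.1958 = 0.2963.
x_2 = (-3.3806 + 1.9439·0.2963)/2.3664 = -1.1852.
x_1 = (1.5811 − 0.6325·(-1.1852) + 0.6325·0.2963)/3.1623 = 0.7963.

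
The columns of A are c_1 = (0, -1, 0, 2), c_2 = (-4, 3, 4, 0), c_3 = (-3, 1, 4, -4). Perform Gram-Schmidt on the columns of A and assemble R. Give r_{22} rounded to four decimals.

e_1 = c_1/‖c_1‖ = (0, -1, 0, 2)/2.2361 = (0.0000, -0.4472, 0.0000, 0.8944).
r_{12} = e_1·c_2 = -1.3416.
u_2 = c_2 + 1.3416·e_1 = (-4.0000, 2.4000, 4.0000, 1.2000).
r_{22} = ‖u_2‖ = 6.2610.

r_{22} = 6.2610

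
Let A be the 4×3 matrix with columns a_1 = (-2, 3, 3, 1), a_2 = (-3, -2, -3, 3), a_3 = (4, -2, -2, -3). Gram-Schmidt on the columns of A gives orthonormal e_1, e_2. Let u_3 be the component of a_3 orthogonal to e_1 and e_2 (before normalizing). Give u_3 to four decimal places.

u_3 = (-0.0340, 0.2969, -0.2806, -0.1167)

e_1 = a_1/‖a_1‖ = (-2, 3, 3, 1)/4.7958 = (-0.4170, 0.6255, 0.6255, 0.2085).
r_{12} = e_1·a_2 = -1.2511.
u_2 = a_2 + 1.2511·e_1 = (-3.5217, -1.2174, -2.2174, 3.2609).
‖u_2‖ = 5.4254, so e_2 = (-0.6491, -0.2244, -0.4087, 0.6010).
r_{13} = e_1·a_3 = -4.7958; r_{23} = e_2·a_3 = -3.1334.
u_3 = a_3 + 4.7958·e_1 + 3.1334·e_2 = (-0.0340, 0.2969, -0.2806, -0.1167).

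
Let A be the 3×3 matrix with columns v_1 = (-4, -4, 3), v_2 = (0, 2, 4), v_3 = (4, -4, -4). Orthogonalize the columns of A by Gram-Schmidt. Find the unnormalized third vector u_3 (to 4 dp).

v_1 = (-4, -4, 3); ‖v_1‖ = 6.4031, so e_1 = (-0.6247, -0.6247, 0.4685).
e_1·v_2 = (-0.6247)·0 + (-0.6247)·2 + 0.4685·4 = 0.6247.
u_2 = v_2 − 0.6247·e_1 = (0.3902, 2.3902, 3.7073).
‖u_2‖ = 4.4283, so e_2 = (0.0881, 0.5398, 0.8372).
e_1·v_3 = (-0.6247)·4 + (-0.6247)·(-4) + 0.4685·(-4) = -1.8741; e_2·v_3 = 0.0881·4 + 0.5398·(-4) + 0.8372·(-4) = -5.1553.
u_3 = v_3 + 1.8741·e_1 + 5.1553·e_2 = (3.2836, -2.3881, 1.1940).

u_3 = (3.2836, -2.3881, 1.1940)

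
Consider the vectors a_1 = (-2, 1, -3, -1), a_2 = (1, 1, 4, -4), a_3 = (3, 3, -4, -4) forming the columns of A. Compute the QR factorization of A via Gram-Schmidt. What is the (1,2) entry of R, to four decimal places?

r_{12} = -2.3238

a_1 = (-2, 1, -3, -1); ‖a_1‖ = 3.8730, so q_1 = (-0.5164, 0.2582, -0.7746, -0.2582).
r_{12} = q_1·a_2 = -2.3238.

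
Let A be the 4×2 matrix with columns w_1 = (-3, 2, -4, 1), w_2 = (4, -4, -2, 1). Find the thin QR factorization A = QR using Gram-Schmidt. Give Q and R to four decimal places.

w_1 = (-3, 2, -4, 1); ‖w_1‖ = 5.4772, so e_1 = (-0.5477, 0.3651, -0.7303, 0.1826).
e_1·w_2 = (-0.5477)·4 + 0.3651·(-4) + (-0.7303)·(-2) + 0.1826·1 = -2.0083.
u_2 = w_2 + 2.0083·e_1 = (2.9000, -3.2667, -3.4667, 1.3667).
‖u_2‖ = 5.7417, so e_2 = (0.5051, -0.5689, -0.6038, 0.2380).

Q = [[-0.5477, 0.5051], [0.3651, -0.5689], [-0.7303, -0.6038], [0.1826, 0.2380]], R = [[5.4772, -2.0083], [0.0000, 5.7417]]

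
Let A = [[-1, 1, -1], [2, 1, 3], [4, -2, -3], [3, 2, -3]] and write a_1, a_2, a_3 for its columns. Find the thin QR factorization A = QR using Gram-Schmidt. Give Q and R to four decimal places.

q_1 = a_1/‖a_1‖ = (-1, 2, 4, 3)/5.4772 = (-0.1826, 0.3651, 0.7303, 0.5477).
r_{12} = q_1·a_2 = -0.1826.
u_2 = a_2 + 0.1826·q_1 = (0.9667, 1.0667, -1.8667, 2.1000).
‖u_2‖ = 3.1570, so q_2 = (0.3062, 0.3379, -0.5913, 0.6652).
r_{13} = q_1·a_3 = -2.5560; r_{23} = q_2·a_3 = 0.4857.
u_3 = a_3 + 2.5560·q_1 − 0.4857·q_2 = (-1.6154, 3.7692, -0.8462, -1.9231).
‖u_3‖ = 4.6077, so q_3 = (-0.3506, 0.8180, -0.1836, -0.4174).

Q = [[-0.1826, 0.3062, -0.3506], [0.3651, 0.3379, 0.8180], [0.7303, -0.5913, -0.1836], [0.5477, 0.6652, -0.4174]], R = [[5.4772, -0.1826, -2.5560], [0.0000, 3.1570, 0.4857], [0.0000, 0.0000, 4.6077]]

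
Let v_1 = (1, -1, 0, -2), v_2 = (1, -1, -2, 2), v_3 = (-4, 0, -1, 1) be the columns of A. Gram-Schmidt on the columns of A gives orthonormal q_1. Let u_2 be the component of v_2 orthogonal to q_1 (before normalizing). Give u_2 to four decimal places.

v_1 = (1, -1, 0, -2); ‖v_1‖ = 2.4495, so q_1 = (0.4082, -0.4082, 0.0000, -0.8165).
q_1·v_2 = 0.4082·1 + (-0.4082)·(-1) + 0.0000·(-2) + (-0.8165)·2 = -0.8165.
u_2 = v_2 + 0.8165·q_1 = (1.3333, -1.3333, -2.0000, 1.3333).

u_2 = (1.3333, -1.3333, -2.0000, 1.3333)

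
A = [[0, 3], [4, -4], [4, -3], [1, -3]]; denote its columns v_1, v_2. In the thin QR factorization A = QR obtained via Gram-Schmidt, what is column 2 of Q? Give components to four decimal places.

q_1 = v_1/‖v_1‖ = (0, 4, 4, 1)/5.7446 = (0.0000, 0.6963, 0.6963, 0.1741).
r_{12} = q_1·v_2 = -5.3964.
u_2 = v_2 + 5.3964·q_1 = (3.0000, -0.2424, 0.7576, -2.0606).
‖u_2‖ = 3.7254, so q_2 = (0.8053, -0.0651, 0.2034, -0.5531).

q_2 = (0.8053, -0.0651, 0.2034, -0.5531)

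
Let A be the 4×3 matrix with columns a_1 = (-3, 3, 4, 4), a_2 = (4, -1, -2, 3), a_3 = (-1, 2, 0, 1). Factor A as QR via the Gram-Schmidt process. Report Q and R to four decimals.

Q = [[-0.4243, 0.6360, -0.1255], [0.4243, -0.0647, 0.7528], [0.5657, -0.2133, -0.6461], [0.5657, 0.7388, -0.0125]], R = [[7.0711, -1.5556, 1.8385], [0.0000, 5.2517, -0.0267], [0.0000, 0.0000, 1.6184]]

q_1 = a_1/‖a_1‖ = (-3, 3, 4, 4)/7.0711 = (-0.4243, 0.4243, 0.5657, 0.5657).
r_{12} = q_1·a_2 = -1.5556.
u_2 = a_2 + 1.5556·q_1 = (3.3400, -0.3400, -1.1200, 3.8800).
‖u_2‖ = 5.2517, so q_2 = (0.6360, -0.0647, -0.2133, 0.7388).
r_{13} = q_1·a_3 = 1.8385; r_{23} = q_2·a_3 = -0.0267.
u_3 = a_3 − 1.8385·q_1 + 0.0267·q_2 = (-0.2030, 1.2183, -1.0457, -0.0203).
‖u_3‖ = 1.6184, so q_3 = (-0.1255, 0.7528, -0.6461, -0.0125).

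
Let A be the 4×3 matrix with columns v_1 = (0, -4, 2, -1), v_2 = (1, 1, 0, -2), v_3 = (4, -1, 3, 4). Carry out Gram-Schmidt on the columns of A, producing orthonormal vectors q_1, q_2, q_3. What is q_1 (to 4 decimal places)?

v_1 = (0, -4, 2, -1); ‖v_1‖ = 4.5826, so q_1 = (0.0000, -0.8729, 0.4364, -0.2182).

q_1 = (0.0000, -0.8729, 0.4364, -0.2182)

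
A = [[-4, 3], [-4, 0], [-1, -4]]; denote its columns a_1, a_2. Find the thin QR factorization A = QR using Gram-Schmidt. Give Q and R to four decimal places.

a_1 = (-4, -4, -1); ‖a_1‖ = 5.7446, so e_1 = (-0.6963, -0.6963, -0.1741).
e_1·a_2 = (-0.6963)·3 + (-0.6963)·0 + (-0.1741)·(-4) = -1.3926.
u_2 = a_2 + 1.3926·e_1 = (2.0303, -0.9697, -4.2424).
‖u_2‖ = 4.8021, so e_2 = (0.4228, -0.2019, -0.8834).

Q = [[-0.6963, 0.4228], [-0.6963, -0.2019], [-0.1741, -0.8834]], R = [[5.7446, -1.3926], [0.0000, 4.8021]]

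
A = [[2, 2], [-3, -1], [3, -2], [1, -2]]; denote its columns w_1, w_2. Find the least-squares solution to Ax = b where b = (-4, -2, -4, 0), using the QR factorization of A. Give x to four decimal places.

x = (-0.6040, 0.1074)

w_1 = (2, -3, 3, 1); ‖w_1‖ = 4.7958, so q_1 = (0.4170, -0.6255, 0.6255, 0.2085).
q_1·w_2 = 0.4170·2 + (-0.6255)·(-1) + 0.6255·(-2) + 0.2085·(-2) = -0.2085.
u_2 = w_2 + 0.2085·q_1 = (2.0870, -1.1304, -1.8696, -1.9565).
‖u_2‖ = 3.5995, so q_2 = (0.5798, -0.3141, -0.5194, -0.5436).
Qᵀb = (-2.9192, 0.3865).
Back-substitute: x_2 = 0.3865/3.5995 = 0.1074.
x_1 = (-2.9192 + 0.2085·0.1074)/4.7958 = -0.6040.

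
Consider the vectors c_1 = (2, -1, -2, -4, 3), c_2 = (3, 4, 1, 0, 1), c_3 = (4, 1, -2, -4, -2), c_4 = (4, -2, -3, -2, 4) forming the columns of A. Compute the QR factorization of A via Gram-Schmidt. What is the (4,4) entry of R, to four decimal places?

c_1 = (2, -1, -2, -4, 3); ‖c_1‖ = 5.8310, so e_1 = (0.3430, -0.1715, -0.3430, -0.6860, 0.5145).
e_1·c_2 = 0.3430·3 + (-0.1715)·4 + (-0.3430)·1 + (-0.6860)·0 + 0.5145·1 = 0.5145.
u_2 = c_2 − 0.5145·e_1 = (2.8235, 4.0882, 1.1765, 0.3529, 0.7353).
‖u_2‖ = 5.1706, so e_2 = (0.5461, 0.7907, 0.2275, 0.0683, 0.1422).
e_1·c_3 = 0.3430·4 + (-0.1715)·1 + (-0.3430)·(-2) + (-0.6860)·(-4) + 0.5145·(-2) = 3.6015; e_2·c_3 = 0.5461·4 + 0.7907·1 + 0.2275·(-2) + 0.0683·(-4) + 0.1422·(-2) = 1.9624.
u_3 = c_3 − 3.6015·e_1 − 1.9624·e_2 = (1.6931, 0.0660, -1.2112, -1.6634, -4.1320).
‖u_3‖ = 4.9171, so e_3 = (0.3443, 0.0134, -0.2463, -0.3383, -0.8403).
e_1·c_4 = 0.3430·4 + (-0.1715)·(-2) + (-0.3430)·(-3) + (-0.6860)·(-2) + 0.5145·4 = 6.1739; e_2·c_4 = 0.5461·4 + 0.7907·(-2) + 0.2275·(-3) + 0.0683·(-2) + 0.1422·4 = 0.3527; e_3·c_4 = 0.3443·4 + 0.0134·(-2) + (-0.2463)·(-3) + (-0.3383)·(-2) + (-0.8403)·4 = -0.5953.
u_4 = c_4 − 6.1739·e_1 − 0.3527·e_2 + 0.5953·e_3 = (1.8948, -1.2120, -1.1092, 2.0098, 0.2731).
r_{44} = ‖u_4‖ = 3.2255.

r_{44} = 3.2255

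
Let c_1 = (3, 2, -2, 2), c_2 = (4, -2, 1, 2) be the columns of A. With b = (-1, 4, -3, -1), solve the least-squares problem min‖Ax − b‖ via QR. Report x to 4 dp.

x = (0.9294, -1.0518)

c_1 = (3, 2, -2, 2); ‖c_1‖ = 4.5826, so e_1 = (0.6547, 0.4364, -0.4364, 0.4364).
e_1·c_2 = 0.6547·4 + 0.4364·(-2) + (-0.4364)·1 + 0.4364·2 = 2.1822.
u_2 = c_2 − 2.1822·e_1 = (2.5714, -2.9524, 1.9524, 1.0476).
‖u_2‖ = 4.4987, so e_2 = (0.5716, -0.6563, 0.4340, 0.2329).
Qᵀb = (1.9640, -4.7315).
Back-substitute: x_2 = -4.7315/4.4987 = -1.0518.
x_1 = (1.9640 − 2.1822·(-1.0518))/4.5826 = 0.9294.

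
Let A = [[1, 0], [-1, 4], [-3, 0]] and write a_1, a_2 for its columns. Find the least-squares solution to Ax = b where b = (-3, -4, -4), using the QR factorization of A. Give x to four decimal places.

x = (0.9000, -0.7750)

a_1 = (1, -1, -3); ‖a_1‖ = 3.3166, so e_1 = (0.3015, -0.3015, -0.9045).
e_1·a_2 = 0.3015·0 + (-0.3015)·4 + (-0.9045)·0 = -1.2060.
u_2 = a_2 + 1.2060·e_1 = (0.3636, 3.6364, -1.0909).
‖u_2‖ = 3.8139, so e_2 = (0.0953, 0.9535, -0.2860).
Qᵀb = (3.9196, -2.9557).
Back-substitute: x_2 = -2.9557/3.8139 = -0.7750.
x_1 = (3.9196 + 1.2060·(-0.7750))/3.3166 = 0.9000.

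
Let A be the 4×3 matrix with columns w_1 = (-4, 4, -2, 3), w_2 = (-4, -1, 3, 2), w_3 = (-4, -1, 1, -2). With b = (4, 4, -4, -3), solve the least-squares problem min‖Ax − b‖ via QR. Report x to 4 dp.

e_1 = w_1/‖w_1‖ = (-4, 4, -2, 3)/6.7082 = (-0.5963, 0.5963, -0.2981, 0.4472).
r_{12} = e_1·w_2 = 1.7889.
u_2 = w_2 − 1.7889·e_1 = (-2.9333, -2.0667, 3.5333, 1.2000).
‖u_2‖ = 5.1769, so e_2 = (-0.5666, -0.3992, 0.6825, 0.2318).
r_{13} = e_1·w_3 = 0.5963; r_{23} = e_2·w_3 = 2.8846.
u_3 = w_3 − 0.5963·e_1 − 2.8846·e_2 = (-2.0100, -0.2040, -0.7910, -2.9353).
‖u_3‖ = 3.6501, so e_3 = (-0.5507, -0.0559, -0.2167, -0.8042).
Qᵀb = (-0.1491, -7.2888, 0.8532).
Back-substitute: x_3 = 0.8532/3.6501 = 0.2338.
x_2 = (-7.2888 − 2.8846·0.2338)/5.1769 = -1.5382.
x_1 = (-0.1491 − 1.7889·(-1.5382) − 0.5963·0.2338)/6.7082 = 0.3672.

x = (0.3672, -1.5382, 0.2338)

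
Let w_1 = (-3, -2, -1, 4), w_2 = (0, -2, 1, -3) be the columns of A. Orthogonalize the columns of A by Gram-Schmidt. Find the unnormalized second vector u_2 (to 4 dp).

u_2 = (-0.9000, -2.6000, 0.7000, -1.8000)

e_1 = w_1/‖w_1‖ = (-3, -2, -1, 4)/5.4772 = (-0.5477, -0.3651, -0.1826, 0.7303).
r_{12} = e_1·w_2 = -1.6432.
u_2 = w_2 + 1.6432·e_1 = (-0.9000, -2.6000, 0.7000, -1.8000).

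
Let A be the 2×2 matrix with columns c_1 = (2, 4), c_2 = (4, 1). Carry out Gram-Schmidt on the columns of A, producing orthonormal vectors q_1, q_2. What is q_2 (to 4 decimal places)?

q_1 = c_1/‖c_1‖ = (2, 4)/4.4721 = (0.4472, 0.8944).
r_{12} = q_1·c_2 = 2.6833.
u_2 = c_2 − 2.6833·q_1 = (2.8000, -1.4000).
‖u_2‖ = 3.1305, so q_2 = (0.8944, -0.4472).

q_2 = (0.8944, -0.4472)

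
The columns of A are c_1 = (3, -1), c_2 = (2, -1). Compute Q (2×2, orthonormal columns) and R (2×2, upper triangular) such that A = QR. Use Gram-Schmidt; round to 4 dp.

Q = [[0.9487, -0.3162], [-0.3162, -0.9487]], R = [[3.1623, 2.2136], [0.0000, 0.3162]]

c_1 = (3, -1); ‖c_1‖ = 3.1623, so e_1 = (0.9487, -0.3162).
e_1·c_2 = 0.9487·2 + (-0.3162)·(-1) = 2.2136.
u_2 = c_2 − 2.2136·e_1 = (-0.1000, -0.3000).
‖u_2‖ = 0.3162, so e_2 = (-0.3162, -0.9487).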